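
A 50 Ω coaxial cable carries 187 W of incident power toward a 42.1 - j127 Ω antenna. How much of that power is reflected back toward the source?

P_reflected ≈ 123 W

|Γ| = |(-7.9 − j127)/(92.1 − j127)| = 0.811
|Γ|² = 0.658
P_refl = |Γ|²·P_inc = 123 W, P_del = (1 − |Γ|²)·P_inc = 64 W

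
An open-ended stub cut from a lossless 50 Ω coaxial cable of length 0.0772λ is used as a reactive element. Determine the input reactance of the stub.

βl = 2π × 0.0772 = 27.8°
tan(βl) = 0.527
For an open-ended stub, Z_in = −jZ_0·cot(βl) = −jZ_0/tan(βl)

X_in ≈ -94.9 Ω (capacitive)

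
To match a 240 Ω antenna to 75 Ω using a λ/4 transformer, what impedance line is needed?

Z_qwt ≈ 134 Ω

Z_qwt = √(Z_0·R_L) = √(75 × 240) = √18000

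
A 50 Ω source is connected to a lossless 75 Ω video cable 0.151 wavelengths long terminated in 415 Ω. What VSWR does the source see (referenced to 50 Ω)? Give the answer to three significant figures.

VSWR ≈ 5.29

βl = 2π × 0.151 = 54.4°
tan(βl) = 1.39
Z_in = Z_0·(Z_L + jZ_0·tanβl)/(Z_0 + jZ_L·tanβl) = 20.2 − j51.2 Ω
Γ_s = (Z_in − Z_s)/(Z_in + Z_s) = (-29.8 − j51.2)/(70.2 − j51.2), |Γ_s| = 0.682
VSWR = (1 + |Γ_s|)/(1 − |Γ_s|)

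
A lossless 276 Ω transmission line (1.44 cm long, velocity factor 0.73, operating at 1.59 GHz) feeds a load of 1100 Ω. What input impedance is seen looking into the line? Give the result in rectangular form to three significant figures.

Z_in ≈ 168 − j303 Ω

λ = v/f = 0.73·c / 1.59 GHz = 0.138 m
βl = 2π·l/λ = 2π × 0.105 = 37.6°
tan(βl) = tan(37.6°) = 0.771
Z_in = Z_0·(Z_L + jZ_0·tanβl)/(Z_0 + jZ_L·tanβl)
     = 276·(1100 + j213)/(276 + j848)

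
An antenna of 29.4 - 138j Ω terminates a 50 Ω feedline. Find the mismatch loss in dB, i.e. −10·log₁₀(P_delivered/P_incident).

Γ = (-20.6 − j138)/(79.4 − j138), |Γ| = 0.876
|Γ|² = 0.768, so P_del/P_inc = 1 − |Γ|² = 0.232
ML = −10·log₁₀(1 − |Γ|²)

mismatch loss ≈ 6.35 dB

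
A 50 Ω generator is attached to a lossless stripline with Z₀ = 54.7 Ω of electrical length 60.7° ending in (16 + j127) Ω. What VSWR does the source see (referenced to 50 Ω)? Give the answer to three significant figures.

VSWR ≈ 22.7

tan(βl) = 1.78
Z_in = Z_0·(Z_L + jZ_0·tanβl)/(Z_0 + jZ_L·tanβl) = 6.61 − j70.5 Ω
Γ_s = (Z_in − Z_s)/(Z_in + Z_s) = (-43.4 − j70.5)/(56.6 − j70.5), |Γ_s| = 0.916
VSWR = (1 + |Γ_s|)/(1 − |Γ_s|)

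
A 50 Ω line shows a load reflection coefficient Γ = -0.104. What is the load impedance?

Z_L ≈ 40.6 Ω

Z_L = Z_0·(1 + Γ)/(1 − Γ) = 50·(0.896)/(1.1)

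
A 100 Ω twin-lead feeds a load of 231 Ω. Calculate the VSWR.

Γ = (231 − 100)/(231 + 100) = 0.396
VSWR = (1 + 0.396)/(1 − 0.396)

VSWR ≈ 2.31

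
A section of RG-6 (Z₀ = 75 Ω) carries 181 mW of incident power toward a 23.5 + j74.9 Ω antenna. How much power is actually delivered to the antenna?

P_delivered ≈ 83.3 mW

|Γ| = |(-51.5 + j74.9)/(98.5 + j74.9)| = 0.735
|Γ|² = 0.54
P_refl = |Γ|²·P_inc = 97.7 mW, P_del = (1 − |Γ|²)·P_inc = 83.3 mW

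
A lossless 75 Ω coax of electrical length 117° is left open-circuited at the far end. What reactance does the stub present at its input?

X_in ≈ 38.2 Ω (inductive)

tan(βl) = -1.96
For an open-circuited stub, Z_in = −jZ_0·cot(βl) = −jZ_0/tan(βl)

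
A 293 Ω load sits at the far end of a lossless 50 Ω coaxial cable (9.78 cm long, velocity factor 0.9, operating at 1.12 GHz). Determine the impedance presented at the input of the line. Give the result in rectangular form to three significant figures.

Z_in ≈ 25.7 + j67.7 Ω

λ = v/f = 0.9·c / 1.12 GHz = 0.241 m
βl = 2π·l/λ = 2π × 0.406 = 146°
tan(βl) = tan(146°) = -0.673
Z_in = Z_0·(Z_L + jZ_0·tanβl)/(Z_0 + jZ_L·tanβl)
     = 50·(293 − j33.7)/(50 − j197)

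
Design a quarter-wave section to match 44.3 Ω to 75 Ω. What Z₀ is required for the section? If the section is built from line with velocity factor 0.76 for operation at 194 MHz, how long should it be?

Z_qwt ≈ 57.6 Ω; length ≈ 29.4 cm

Z_qwt = √(Z_0·R_L) = √(75 × 44.3) = √3322
λ = 0.76·c/f = 1.18 m, so l = λ/4 = 0.294 m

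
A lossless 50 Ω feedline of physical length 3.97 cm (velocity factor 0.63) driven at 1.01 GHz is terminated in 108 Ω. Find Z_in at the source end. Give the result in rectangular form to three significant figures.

λ = v/f = 0.63·c / 1.01 GHz = 0.187 m
βl = 2π·l/λ = 2π × 0.212 = 76.4°
tan(βl) = tan(76.4°) = 4.13
Z_in = Z_0·(Z_L + jZ_0·tanβl)/(Z_0 + jZ_L·tanβl)
     = 50·(108 + j206)/(50 + j446)

Z_in ≈ 24.2 − j9.4 Ω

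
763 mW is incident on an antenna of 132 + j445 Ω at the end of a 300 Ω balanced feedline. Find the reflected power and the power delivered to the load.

P_reflected ≈ 449 mW; P_delivered ≈ 314 mW

|Γ| = |(-168 + j445)/(432 + j445)| = 0.767
|Γ|² = 0.588
P_refl = |Γ|²·P_inc = 449 mW, P_del = (1 − |Γ|²)·P_inc = 314 mW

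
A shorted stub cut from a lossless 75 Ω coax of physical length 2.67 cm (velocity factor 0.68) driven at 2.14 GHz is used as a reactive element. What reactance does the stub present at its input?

λ = v/f = 0.68·c / 2.14 GHz = 0.0953 m
βl = 2π·l/λ = 2π × 0.28 = 101°
tan(βl) = -5.23
For a shorted stub, Z_in = jZ_0·tan(βl)

X_in ≈ -392 Ω (capacitive)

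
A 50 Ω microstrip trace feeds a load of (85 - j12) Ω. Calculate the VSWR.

Γ = (Z_L − Z_0)/(Z_L + Z_0) = (35 − j12)/(135 − j12)
|Γ| = 37/136 = 0.273
VSWR = (1 + |Γ|)/(1 − |Γ|) = 1.27/0.727

VSWR ≈ 1.75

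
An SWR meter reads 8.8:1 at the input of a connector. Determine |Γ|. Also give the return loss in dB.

|Γ| = (S − 1)/(S + 1) = (8.8 − 1)/(8.8 + 1) = 7.8/9.8
RL = −20·log₁₀|Γ| = −20·log₁₀(0.796)

|Γ| ≈ 0.796; return loss ≈ 1.98 dB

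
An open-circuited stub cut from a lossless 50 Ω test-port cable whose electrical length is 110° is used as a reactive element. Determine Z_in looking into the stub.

tan(βl) = -2.75
For an open-circuited stub, Z_in = −jZ_0·cot(βl) = −jZ_0/tan(βl)

Z_in ≈ +j18.2 Ω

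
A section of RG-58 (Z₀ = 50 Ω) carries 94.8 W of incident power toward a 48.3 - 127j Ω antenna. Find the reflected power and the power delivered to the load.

|Γ| = |(-1.7 − j127)/(98.3 − j127)| = 0.791
|Γ|² = 0.625
P_refl = |Γ|²·P_inc = 59.3 W, P_del = (1 − |Γ|²)·P_inc = 35.5 W

P_reflected ≈ 59.3 W; P_delivered ≈ 35.5 W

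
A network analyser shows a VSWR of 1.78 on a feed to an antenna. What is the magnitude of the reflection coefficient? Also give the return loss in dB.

|Γ| ≈ 0.281; return loss ≈ 11 dB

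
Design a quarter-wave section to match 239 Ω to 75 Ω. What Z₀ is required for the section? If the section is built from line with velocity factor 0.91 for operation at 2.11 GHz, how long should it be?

Z_qwt ≈ 134 Ω; length ≈ 3.23 cm

Z_qwt = √(Z_0·R_L) = √(75 × 239) = √17920
λ = 0.91·c/f = 0.129 m, so l = λ/4 = 0.0323 m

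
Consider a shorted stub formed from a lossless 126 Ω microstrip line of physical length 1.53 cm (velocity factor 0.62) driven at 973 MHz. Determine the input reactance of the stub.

λ = v/f = 0.62·c / 973 MHz = 0.191 m
βl = 2π·l/λ = 2π × 0.08 = 28.8°
tan(βl) = 0.55
For a shorted stub, Z_in = jZ_0·tan(βl)

X_in ≈ 69.3 Ω (inductive)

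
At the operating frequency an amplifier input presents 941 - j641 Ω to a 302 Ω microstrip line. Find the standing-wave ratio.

VSWR ≈ 4.67

Γ = (Z_L − Z_0)/(Z_L + Z_0) = (639 − j641)/(1243 − j641)
|Γ| = 905/1400 = 0.647
VSWR = (1 + |Γ|)/(1 − |Γ|) = 1.65/0.353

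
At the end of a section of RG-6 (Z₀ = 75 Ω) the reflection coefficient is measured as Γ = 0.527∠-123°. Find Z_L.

Z_L = Z_0·(1 + Γ)/(1 − Γ) = 75·(0.713 − j0.442)/(1.29 + j0.442)

Z_L ≈ 29.3 − j35.8 Ω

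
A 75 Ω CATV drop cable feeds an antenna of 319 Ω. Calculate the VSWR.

VSWR ≈ 4.25

For a purely resistive load, VSWR = R_L/Z_0 or Z_0/R_L (whichever > 1) = 319/75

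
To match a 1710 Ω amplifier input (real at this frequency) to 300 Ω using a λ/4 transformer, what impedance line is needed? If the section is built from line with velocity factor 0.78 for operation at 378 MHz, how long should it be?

Z_qwt ≈ 716 Ω; length ≈ 15.5 cm

Z_qwt = √(Z_0·R_L) = √(300 × 1710) = √513000
λ = 0.78·c/f = 0.619 m, so l = λ/4 = 0.155 m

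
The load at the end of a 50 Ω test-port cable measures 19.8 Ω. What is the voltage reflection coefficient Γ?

Γ = -0.433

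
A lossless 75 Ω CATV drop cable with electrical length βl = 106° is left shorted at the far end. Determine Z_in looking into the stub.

Z_in ≈ −j262 Ω

tan(βl) = -3.49
For a shorted stub, Z_in = jZ_0·tan(βl)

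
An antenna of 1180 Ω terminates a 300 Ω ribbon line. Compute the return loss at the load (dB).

Γ = (1180 − 300)/(1180 + 300) = 0.595
RL = −20·log₁₀|Γ| = −20·log₁₀(0.595)

RL ≈ 4.52 dB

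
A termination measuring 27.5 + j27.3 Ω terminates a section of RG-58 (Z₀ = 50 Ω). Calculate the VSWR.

VSWR ≈ 2.51

Γ = (Z_L − Z_0)/(Z_L + Z_0) = (-22.5 + j27.3)/(77.5 + j27.3)
|Γ| = 35.4/82.2 = 0.431
VSWR = (1 + |Γ|)/(1 − |Γ|) = 1.43/0.569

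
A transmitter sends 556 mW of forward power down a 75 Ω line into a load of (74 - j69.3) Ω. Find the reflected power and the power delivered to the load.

|Γ| = |(-1 − j69.3)/(149 − j69.3)| = 0.422
|Γ|² = 0.178
P_refl = |Γ|²·P_inc = 98.9 mW, P_del = (1 − |Γ|²)·P_inc = 457 mW

P_reflected ≈ 98.9 mW; P_delivered ≈ 457 mW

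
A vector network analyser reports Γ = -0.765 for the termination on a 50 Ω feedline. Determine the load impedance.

Z_L = Z_0·(1 + Γ)/(1 − Γ) = 50·(0.235)/(1.77)

Z_L ≈ 6.66 Ω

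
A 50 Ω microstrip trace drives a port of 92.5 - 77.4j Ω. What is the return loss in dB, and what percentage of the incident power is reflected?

Γ = (42.5 − j77.4)/(142.5 − j77.4), |Γ| = 0.545
RL = −20·log₁₀(0.545) = 5.28 dB
P_refl/P_inc = |Γ|² = 0.296

RL ≈ 5.28 dB; 29.6% of incident power reflected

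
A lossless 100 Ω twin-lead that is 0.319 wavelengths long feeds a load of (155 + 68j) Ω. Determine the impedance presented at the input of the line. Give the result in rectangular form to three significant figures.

Z_in ≈ 50.7 + j8.87 Ω

βl = 2π × 0.319 = 115°
tan(βl) = tan(115°) = -2.16
Z_in = Z_0·(Z_L + jZ_0·tanβl)/(Z_0 + jZ_L·tanβl)
     = 100·(155 − j148)/(247 − j335)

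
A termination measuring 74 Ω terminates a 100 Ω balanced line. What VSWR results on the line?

Γ = (74 − 100)/(74 + 100) = -0.149
VSWR = (1 + 0.149)/(1 − 0.149)

VSWR ≈ 1.35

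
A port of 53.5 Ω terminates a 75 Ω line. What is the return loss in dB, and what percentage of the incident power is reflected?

RL ≈ 15.5 dB; 2.8% of incident power reflected

Γ = (53.5 − 75)/(53.5 + 75) = -0.167
RL = −20·log₁₀(0.167) = 15.5 dB
P_refl/P_inc = |Γ|² = 0.028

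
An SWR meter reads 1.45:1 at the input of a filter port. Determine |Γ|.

|Γ| ≈ 0.184

|Γ| = (S − 1)/(S + 1) = (1.45 − 1)/(1.45 + 1) = 0.45/2.45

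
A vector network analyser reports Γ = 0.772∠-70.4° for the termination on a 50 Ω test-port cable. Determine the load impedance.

Z_L = Z_0·(1 + Γ)/(1 − Γ) = 50·(1.26 − j0.727)/(0.741 + j0.727)

Z_L ≈ 18.7 − j67.5 Ω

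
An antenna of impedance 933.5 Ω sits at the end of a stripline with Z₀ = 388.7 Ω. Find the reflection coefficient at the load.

Γ = (Z_L − Z_0)/(Z_L + Z_0) = (933.5 − 388.7)/(933.5 + 388.7) = 544.8/1322

Γ = 0.412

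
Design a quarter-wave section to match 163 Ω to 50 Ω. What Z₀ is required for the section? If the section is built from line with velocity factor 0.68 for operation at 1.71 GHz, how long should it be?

Z_qwt = √(Z_0·R_L) = √(50 × 163) = √8150
λ = 0.68·c/f = 0.119 m, so l = λ/4 = 0.0298 m

Z_qwt ≈ 90.3 Ω; length ≈ 2.98 cm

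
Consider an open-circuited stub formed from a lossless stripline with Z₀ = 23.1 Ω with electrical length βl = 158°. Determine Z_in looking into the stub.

tan(βl) = -0.404
For an open-circuited stub, Z_in = −jZ_0·cot(βl) = −jZ_0/tan(βl)

Z_in ≈ +j57.2 Ω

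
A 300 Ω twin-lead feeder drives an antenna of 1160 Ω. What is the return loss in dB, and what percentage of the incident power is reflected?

RL ≈ 4.6 dB; 34.7% of incident power reflected

Γ = (1160 − 300)/(1160 + 300) = 0.589
RL = −20·log₁₀(0.589) = 4.6 dB
P_refl/P_inc = |Γ|² = 0.347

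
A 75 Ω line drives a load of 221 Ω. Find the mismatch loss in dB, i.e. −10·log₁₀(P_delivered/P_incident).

Γ = (221 − 75)/(221 + 75) = 0.493
|Γ|² = 0.243, so P_del/P_inc = 1 − |Γ|² = 0.757
ML = −10·log₁₀(1 − |Γ|²)

mismatch loss ≈ 1.21 dB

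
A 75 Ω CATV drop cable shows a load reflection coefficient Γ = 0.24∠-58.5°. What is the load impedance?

Z_L = Z_0·(1 + Γ)/(1 − Γ) = 75·(1.13 − j0.205)/(0.875 + j0.205)

Z_L ≈ 87.6 − j38 Ω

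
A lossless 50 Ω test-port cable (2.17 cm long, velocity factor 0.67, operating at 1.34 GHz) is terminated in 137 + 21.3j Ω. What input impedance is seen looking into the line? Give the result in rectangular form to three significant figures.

Z_in ≈ 28.8 − j35.2 Ω

λ = v/f = 0.67·c / 1.34 GHz = 0.15 m
βl = 2π·l/λ = 2π × 0.145 = 52.1°
tan(βl) = tan(52.1°) = 1.28
Z_in = Z_0·(Z_L + jZ_0·tanβl)/(Z_0 + jZ_L·tanβl)
     = 50·(137 + j85.5)/(22.7 + j176)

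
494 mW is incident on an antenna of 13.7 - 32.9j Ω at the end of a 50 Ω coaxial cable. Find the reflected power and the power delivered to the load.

P_reflected ≈ 231 mW; P_delivered ≈ 263 mW

|Γ| = |(-36.3 − j32.9)/(63.7 − j32.9)| = 0.683
|Γ|² = 0.467
P_refl = |Γ|²·P_inc = 231 mW, P_del = (1 − |Γ|²)·P_inc = 263 mW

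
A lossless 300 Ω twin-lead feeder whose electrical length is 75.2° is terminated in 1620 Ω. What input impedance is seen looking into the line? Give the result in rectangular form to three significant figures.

Z_in ≈ 59.3 − j76.4 Ω

tan(βl) = tan(75.2°) = 3.78
Z_in = Z_0·(Z_L + jZ_0·tanβl)/(Z_0 + jZ_L·tanβl)
     = 300·(1620 + j1140)/(300 + j6130)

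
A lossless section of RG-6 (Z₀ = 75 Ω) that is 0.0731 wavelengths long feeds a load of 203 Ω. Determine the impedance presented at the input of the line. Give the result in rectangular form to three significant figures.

Z_in ≈ 90.5 − j84 Ω

βl = 2π × 0.0731 = 26.3°
tan(βl) = tan(26.3°) = 0.495
Z_in = Z_0·(Z_L + jZ_0·tanβl)/(Z_0 + jZ_L·tanβl)
     = 75·(203 + j37.1)/(75 + j100)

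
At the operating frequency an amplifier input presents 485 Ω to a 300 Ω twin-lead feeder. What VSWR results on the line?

VSWR ≈ 1.62

Γ = (485 − 300)/(485 + 300) = 0.236
VSWR = (1 + 0.236)/(1 − 0.236)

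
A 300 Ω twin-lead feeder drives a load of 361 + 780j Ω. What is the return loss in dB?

Γ = (61 + j780)/(661 + j780), |Γ| = 0.765
RL = −20·log₁₀|Γ| = −20·log₁₀(0.765)

RL ≈ 2.32 dB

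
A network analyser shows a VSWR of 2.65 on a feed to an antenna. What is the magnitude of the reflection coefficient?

|Γ| ≈ 0.452

|Γ| = (S − 1)/(S + 1) = (2.65 − 1)/(2.65 + 1) = 1.65/3.65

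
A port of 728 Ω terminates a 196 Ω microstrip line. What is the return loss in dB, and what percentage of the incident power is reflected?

Γ = (728 − 196)/(728 + 196) = 0.576
RL = −20·log₁₀(0.576) = 4.8 dB
P_refl/P_inc = |Γ|² = 0.331

RL ≈ 4.8 dB; 33.1% of incident power reflected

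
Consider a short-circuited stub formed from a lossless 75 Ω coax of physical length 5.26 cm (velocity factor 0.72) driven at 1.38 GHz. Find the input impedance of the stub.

Z_in ≈ −j125 Ω

λ = v/f = 0.72·c / 1.38 GHz = 0.157 m
βl = 2π·l/λ = 2π × 0.336 = 121°
tan(βl) = -1.67
For a short-circuited stub, Z_in = jZ_0·tan(βl)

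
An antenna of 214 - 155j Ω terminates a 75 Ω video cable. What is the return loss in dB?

Γ = (139 − j155)/(289 − j155), |Γ| = 0.635
RL = −20·log₁₀|Γ| = −20·log₁₀(0.635)

RL ≈ 3.95 dB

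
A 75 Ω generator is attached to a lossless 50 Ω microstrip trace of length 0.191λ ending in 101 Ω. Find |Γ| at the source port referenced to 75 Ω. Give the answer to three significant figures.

|Γ| ≈ 0.479

βl = 2π × 0.191 = 68.8°
tan(βl) = 2.57
Z_in = Z_0·(Z_L + jZ_0·tanβl)/(Z_0 + jZ_L·tanβl) = 27.5 − j14.1 Ω
Γ_s = (Z_in − Z_s)/(Z_in + Z_s) = (-47.5 − j14.1)/(102 − j14.1), |Γ_s| = 0.479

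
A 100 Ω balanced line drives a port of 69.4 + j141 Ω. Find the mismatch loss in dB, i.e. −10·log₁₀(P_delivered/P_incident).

Γ = (-30.6 + j141)/(169.4 + j141), |Γ| = 0.655
|Γ|² = 0.429, so P_del/P_inc = 1 − |Γ|² = 0.571
ML = −10·log₁₀(1 − |Γ|²)

mismatch loss ≈ 2.43 dB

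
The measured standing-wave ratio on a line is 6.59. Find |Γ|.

|Γ| = (S − 1)/(S + 1) = (6.59 − 1)/(6.59 + 1) = 5.59/7.59

|Γ| ≈ 0.736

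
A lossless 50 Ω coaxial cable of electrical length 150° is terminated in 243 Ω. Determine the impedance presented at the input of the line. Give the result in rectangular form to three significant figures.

Z_in ≈ 36.5 + j73.6 Ω

tan(βl) = tan(150°) = -0.577
Z_in = Z_0·(Z_L + jZ_0·tanβl)/(Z_0 + jZ_L·tanβl)
     = 50·(243 − j28.9)/(50 − j140)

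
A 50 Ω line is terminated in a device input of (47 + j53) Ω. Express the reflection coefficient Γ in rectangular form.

Γ ≈ 0.206 + j0.434

Γ = (Z_L − Z_0)/(Z_L + Z_0) = (-3 + j53)/(97 + j53)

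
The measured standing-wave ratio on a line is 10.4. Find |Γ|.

|Γ| ≈ 0.825

|Γ| = (S − 1)/(S + 1) = (10.4 − 1)/(10.4 + 1) = 9.4/11.4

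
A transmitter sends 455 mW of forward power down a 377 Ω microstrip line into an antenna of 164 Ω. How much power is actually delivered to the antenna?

P_delivered ≈ 384 mW

Γ = (164 − 377)/(164 + 377) = -0.394
|Γ|² = 0.155
P_refl = |Γ|²·P_inc = 70.5 mW, P_del = (1 − |Γ|²)·P_inc = 384 mW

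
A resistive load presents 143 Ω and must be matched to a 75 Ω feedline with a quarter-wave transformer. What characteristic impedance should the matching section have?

Z_qwt = √(Z_0·R_L) = √(75 × 143) = √10720

Z_qwt ≈ 104 Ω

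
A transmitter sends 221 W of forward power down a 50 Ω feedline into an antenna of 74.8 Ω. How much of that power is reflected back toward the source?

Γ = (74.8 − 50)/(74.8 + 50) = 0.199
|Γ|² = 0.0395
P_refl = |Γ|²·P_inc = 8.73 W, P_del = (1 − |Γ|²)·P_inc = 212 W

P_reflected ≈ 8.73 W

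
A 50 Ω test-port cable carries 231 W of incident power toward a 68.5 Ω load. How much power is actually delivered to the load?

Γ = (68.5 − 50)/(68.5 + 50) = 0.156
|Γ|² = 0.0244
P_refl = |Γ|²·P_inc = 5.63 W, P_del = (1 − |Γ|²)·P_inc = 225 W

P_delivered ≈ 225 W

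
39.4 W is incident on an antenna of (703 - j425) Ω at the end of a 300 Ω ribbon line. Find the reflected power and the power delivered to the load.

|Γ| = |(403 − j425)/(1003 − j425)| = 0.538
|Γ|² = 0.289
P_refl = |Γ|²·P_inc = 11.4 W, P_del = (1 − |Γ|²)·P_inc = 28 W

P_reflected ≈ 11.4 W; P_delivered ≈ 28 W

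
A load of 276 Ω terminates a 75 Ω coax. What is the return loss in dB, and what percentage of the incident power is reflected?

Γ = (276 − 75)/(276 + 75) = 0.573
RL = −20·log₁₀(0.573) = 4.84 dB
P_refl/P_inc = |Γ|² = 0.328

RL ≈ 4.84 dB; 32.8% of incident power reflected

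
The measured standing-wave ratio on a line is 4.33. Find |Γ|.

|Γ| = (S − 1)/(S + 1) = (4.33 − 1)/(4.33 + 1) = 3.33/5.33

|Γ| ≈ 0.625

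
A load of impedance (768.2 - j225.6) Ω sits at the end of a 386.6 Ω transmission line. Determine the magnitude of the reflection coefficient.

Γ = (Z_L − Z_0)/(Z_L + Z_0) = (381.6 − j225.6)/(1155 − j225.6)
|Γ| = 443/1180

|Γ| ≈ 0.377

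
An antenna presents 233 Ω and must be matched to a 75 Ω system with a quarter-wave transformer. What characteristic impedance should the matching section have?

Z_qwt ≈ 132 Ω

Z_qwt = √(Z_0·R_L) = √(75 × 233) = √17480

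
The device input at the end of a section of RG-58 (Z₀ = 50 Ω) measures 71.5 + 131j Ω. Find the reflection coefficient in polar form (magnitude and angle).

Γ ≈ 0.743 ∠ 33.5°

Γ = (Z_L − Z_0)/(Z_L + Z_0) = (21.5 + j131)/(121.5 + j131)
|Γ| = 133/179 = 0.743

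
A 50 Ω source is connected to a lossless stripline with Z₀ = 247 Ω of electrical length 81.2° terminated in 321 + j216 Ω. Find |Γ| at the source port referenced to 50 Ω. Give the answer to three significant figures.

tan(βl) = 6.46
Z_in = Z_0·(Z_L + jZ_0·tanβl)/(Z_0 + jZ_L·tanβl) = 149 − j121 Ω
Γ_s = (Z_in − Z_s)/(Z_in + Z_s) = (98.9 − j121)/(199 − j121), |Γ_s| = 0.671

|Γ| ≈ 0.671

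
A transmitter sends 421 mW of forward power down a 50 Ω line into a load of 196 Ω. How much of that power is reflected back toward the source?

P_reflected ≈ 148 mW

Γ = (196 − 50)/(196 + 50) = 0.593
|Γ|² = 0.352
P_refl = |Γ|²·P_inc = 148 mW, P_del = (1 − |Γ|²)·P_inc = 273 mW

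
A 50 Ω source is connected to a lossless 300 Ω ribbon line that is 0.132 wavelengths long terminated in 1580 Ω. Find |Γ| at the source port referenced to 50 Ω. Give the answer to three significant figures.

βl = 2π × 0.132 = 47.5°
tan(βl) = 1.09
Z_in = Z_0·(Z_L + jZ_0·tanβl)/(Z_0 + jZ_L·tanβl) = 102 − j257 Ω
Γ_s = (Z_in − Z_s)/(Z_in + Z_s) = (51.7 − j257)/(152 − j257), |Γ_s| = 0.878

|Γ| ≈ 0.878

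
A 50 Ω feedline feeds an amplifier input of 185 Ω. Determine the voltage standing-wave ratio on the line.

VSWR ≈ 3.7

Γ = (185 − 50)/(185 + 50) = 0.574
VSWR = (1 + 0.574)/(1 − 0.574)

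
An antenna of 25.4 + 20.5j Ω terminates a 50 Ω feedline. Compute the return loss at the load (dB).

Γ = (-24.6 + j20.5)/(75.4 + j20.5), |Γ| = 0.41
RL = −20·log₁₀|Γ| = −20·log₁₀(0.41)

RL ≈ 7.75 dB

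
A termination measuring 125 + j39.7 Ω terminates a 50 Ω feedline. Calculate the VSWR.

VSWR ≈ 2.79

Γ = (Z_L − Z_0)/(Z_L + Z_0) = (75 + j39.7)/(175 + j39.7)
|Γ| = 84.9/179 = 0.473
VSWR = (1 + |Γ|)/(1 − |Γ|) = 1.47/0.527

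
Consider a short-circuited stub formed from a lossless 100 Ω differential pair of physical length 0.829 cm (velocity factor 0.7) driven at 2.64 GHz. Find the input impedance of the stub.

Z_in ≈ +j76.8 Ω

λ = v/f = 0.7·c / 2.64 GHz = 0.0795 m
βl = 2π·l/λ = 2π × 0.104 = 37.5°
tan(βl) = 0.768
For a short-circuited stub, Z_in = jZ_0·tan(βl)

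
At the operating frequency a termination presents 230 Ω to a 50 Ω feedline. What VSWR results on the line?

VSWR ≈ 4.6

Γ = (230 − 50)/(230 + 50) = 0.643
VSWR = (1 + 0.643)/(1 − 0.643)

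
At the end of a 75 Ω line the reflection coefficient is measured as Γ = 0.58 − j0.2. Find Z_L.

Z_L ≈ 216 − j139 Ω

Z_L = Z_0·(1 + Γ)/(1 − Γ) = 75·(1.58 − j0.2)/(0.42 + j0.2)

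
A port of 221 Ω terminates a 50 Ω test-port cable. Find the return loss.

Γ = (221 − 50)/(221 + 50) = 0.631
RL = −20·log₁₀|Γ| = −20·log₁₀(0.631)

RL ≈ 4 dB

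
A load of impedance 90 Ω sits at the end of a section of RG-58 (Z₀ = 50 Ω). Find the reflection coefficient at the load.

Γ = (Z_L − Z_0)/(Z_L + Z_0) = (90 − 50)/(90 + 50) = 40/140

Γ = 0.286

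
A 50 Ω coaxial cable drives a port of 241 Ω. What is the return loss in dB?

Γ = (241 − 50)/(241 + 50) = 0.656
RL = −20·log₁₀|Γ| = −20·log₁₀(0.656)

RL ≈ 3.66 dB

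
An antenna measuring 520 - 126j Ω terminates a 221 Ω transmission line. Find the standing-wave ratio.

VSWR ≈ 2.52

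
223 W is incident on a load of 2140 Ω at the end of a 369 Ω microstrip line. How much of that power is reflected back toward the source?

P_reflected ≈ 111 W

Γ = (2140 − 369)/(2140 + 369) = 0.706
|Γ|² = 0.498
P_refl = |Γ|²·P_inc = 111 W, P_del = (1 − |Γ|²)·P_inc = 112 W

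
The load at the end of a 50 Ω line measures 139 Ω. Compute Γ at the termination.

Γ = (Z_L − Z_0)/(Z_L + Z_0) = (139 − 50)/(139 + 50) = 89/189

Γ = 0.471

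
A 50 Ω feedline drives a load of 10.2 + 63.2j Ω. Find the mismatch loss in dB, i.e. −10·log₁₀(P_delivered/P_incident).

Γ = (-39.8 + j63.2)/(60.2 + j63.2), |Γ| = 0.856
|Γ|² = 0.732, so P_del/P_inc = 1 − |Γ|² = 0.268
ML = −10·log₁₀(1 − |Γ|²)

mismatch loss ≈ 5.72 dB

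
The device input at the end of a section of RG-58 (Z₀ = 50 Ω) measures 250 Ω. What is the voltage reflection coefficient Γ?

Γ = (Z_L − Z_0)/(Z_L + Z_0) = (250 − 50)/(250 + 50) = 200/300

Γ = 0.667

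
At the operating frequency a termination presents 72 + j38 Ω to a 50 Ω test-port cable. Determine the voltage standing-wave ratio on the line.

Γ = (Z_L − Z_0)/(Z_L + Z_0) = (22 + j38)/(122 + j38)
|Γ| = 43.9/128 = 0.344
VSWR = (1 + |Γ|)/(1 − |Γ|) = 1.34/0.656

VSWR ≈ 2.05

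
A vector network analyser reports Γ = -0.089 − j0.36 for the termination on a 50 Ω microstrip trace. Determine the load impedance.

Z_L ≈ 32.8 − j27.4 Ω

Z_L = Z_0·(1 + Γ)/(1 − Γ) = 50·(0.911 − j0.36)/(1.09 + j0.36)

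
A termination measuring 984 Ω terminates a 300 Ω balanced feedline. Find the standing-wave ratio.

VSWR ≈ 3.28

Γ = (984 − 300)/(984 + 300) = 0.533
VSWR = (1 + 0.533)/(1 − 0.533)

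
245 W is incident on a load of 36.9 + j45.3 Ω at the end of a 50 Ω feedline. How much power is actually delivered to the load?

P_delivered ≈ 188 W

|Γ| = |(-13.1 + j45.3)/(86.9 + j45.3)| = 0.481
|Γ|² = 0.232
P_refl = |Γ|²·P_inc = 56.7 W, P_del = (1 − |Γ|²)·P_inc = 188 W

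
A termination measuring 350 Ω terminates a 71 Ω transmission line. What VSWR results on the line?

For a purely resistive load, VSWR = R_L/Z_0 or Z_0/R_L (whichever > 1) = 350/71

VSWR ≈ 4.93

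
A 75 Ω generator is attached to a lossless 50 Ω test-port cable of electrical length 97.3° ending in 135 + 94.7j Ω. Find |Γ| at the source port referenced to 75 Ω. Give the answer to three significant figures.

tan(βl) = -7.81
Z_in = Z_0·(Z_L + jZ_0·tanβl)/(Z_0 + jZ_L·tanβl) = 12.1 − j2.63 Ω
Γ_s = (Z_in − Z_s)/(Z_in + Z_s) = (-62.9 − j2.63)/(87.1 − j2.63), |Γ_s| = 0.723

|Γ| ≈ 0.723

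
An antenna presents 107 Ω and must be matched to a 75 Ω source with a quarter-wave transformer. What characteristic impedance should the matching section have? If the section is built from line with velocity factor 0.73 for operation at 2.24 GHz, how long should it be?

Z_qwt ≈ 89.6 Ω; length ≈ 2.44 cm

Z_qwt = √(Z_0·R_L) = √(75 × 107) = √8025
λ = 0.73·c/f = 0.0978 m, so l = λ/4 = 0.0244 m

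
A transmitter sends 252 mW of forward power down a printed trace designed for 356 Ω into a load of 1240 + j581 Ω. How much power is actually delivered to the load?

|Γ| = |(884 + j581)/(1596 + j581)| = 0.623
|Γ|² = 0.388
P_refl = |Γ|²·P_inc = 97.8 mW, P_del = (1 − |Γ|²)·P_inc = 154 mW

P_delivered ≈ 154 mW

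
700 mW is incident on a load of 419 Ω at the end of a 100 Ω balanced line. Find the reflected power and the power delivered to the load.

P_reflected ≈ 264 mW; P_delivered ≈ 436 mW

Γ = (419 − 100)/(419 + 100) = 0.615
|Γ|² = 0.378
P_refl = |Γ|²·P_inc = 264 mW, P_del = (1 − |Γ|²)·P_inc = 436 mW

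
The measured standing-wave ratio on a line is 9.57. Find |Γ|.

|Γ| ≈ 0.811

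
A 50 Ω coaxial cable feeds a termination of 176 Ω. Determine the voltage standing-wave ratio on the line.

VSWR ≈ 3.52

Γ = (176 − 50)/(176 + 50) = 0.558
VSWR = (1 + 0.558)/(1 − 0.558)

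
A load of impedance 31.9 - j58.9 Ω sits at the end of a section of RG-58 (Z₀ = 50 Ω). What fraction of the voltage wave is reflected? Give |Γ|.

|Γ| ≈ 0.611

Γ = (Z_L − Z_0)/(Z_L + Z_0) = (-18.1 − j58.9)/(81.9 − j58.9)
|Γ| = 61.6/101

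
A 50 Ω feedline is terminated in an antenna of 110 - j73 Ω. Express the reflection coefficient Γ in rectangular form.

Γ ≈ 0.483 − j0.236

Γ = (Z_L − Z_0)/(Z_L + Z_0) = (60 − j73)/(160 − j73)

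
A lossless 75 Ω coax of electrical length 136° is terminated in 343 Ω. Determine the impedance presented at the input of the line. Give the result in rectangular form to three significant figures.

tan(βl) = tan(136°) = -0.966
Z_in = Z_0·(Z_L + jZ_0·tanβl)/(Z_0 + jZ_L·tanβl)
     = 75·(343 − j72.4)/(75 − j331)

Z_in ≈ 32.3 + j70.3 Ω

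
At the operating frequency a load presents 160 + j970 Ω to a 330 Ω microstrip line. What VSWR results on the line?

VSWR ≈ 20.3

Γ = (Z_L − Z_0)/(Z_L + Z_0) = (-170 + j970)/(490 + j970)
|Γ| = 985/1090 = 0.906
VSWR = (1 + |Γ|)/(1 − |Γ|) = 1.91/0.0938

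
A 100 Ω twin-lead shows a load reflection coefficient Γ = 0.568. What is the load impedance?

Z_L ≈ 363 Ω

Z_L = Z_0·(1 + Γ)/(1 − Γ) = 100·(1.57)/(0.432)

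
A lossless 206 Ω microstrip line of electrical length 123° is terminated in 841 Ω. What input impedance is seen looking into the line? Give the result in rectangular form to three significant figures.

Z_in ≈ 70 + j123 Ω

tan(βl) = tan(123°) = -1.54
Z_in = Z_0·(Z_L + jZ_0·tanβl)/(Z_0 + jZ_L·tanβl)
     = 206·(841 − j317)/(206 − j1300)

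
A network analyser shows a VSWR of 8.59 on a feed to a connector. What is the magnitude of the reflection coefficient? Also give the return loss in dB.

|Γ| ≈ 0.791; return loss ≈ 2.03 dB

|Γ| = (S − 1)/(S + 1) = (8.59 − 1)/(8.59 + 1) = 7.59/9.59
RL = −20·log₁₀|Γ| = −20·log₁₀(0.791)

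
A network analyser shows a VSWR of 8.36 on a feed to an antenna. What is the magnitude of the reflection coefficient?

|Γ| ≈ 0.786

|Γ| = (S − 1)/(S + 1) = (8.36 − 1)/(8.36 + 1) = 7.36/9.36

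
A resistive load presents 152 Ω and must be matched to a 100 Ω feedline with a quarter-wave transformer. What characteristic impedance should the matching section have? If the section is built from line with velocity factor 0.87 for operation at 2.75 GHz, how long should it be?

Z_qwt ≈ 123 Ω; length ≈ 2.37 cm

Z_qwt = √(Z_0·R_L) = √(100 × 152) = √15200
λ = 0.87·c/f = 0.0949 m, so l = λ/4 = 0.0237 m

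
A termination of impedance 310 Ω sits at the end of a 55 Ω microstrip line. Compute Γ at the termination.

Γ = 0.699

Γ = (Z_L − Z_0)/(Z_L + Z_0) = (310 − 55)/(310 + 55) = 255/365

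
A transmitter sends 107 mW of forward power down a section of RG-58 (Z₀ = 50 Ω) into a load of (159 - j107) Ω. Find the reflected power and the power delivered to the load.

P_reflected ≈ 45.3 mW; P_delivered ≈ 61.7 mW

|Γ| = |(109 − j107)/(209 − j107)| = 0.651
|Γ|² = 0.423
P_refl = |Γ|²·P_inc = 45.3 mW, P_del = (1 − |Γ|²)·P_inc = 61.7 mW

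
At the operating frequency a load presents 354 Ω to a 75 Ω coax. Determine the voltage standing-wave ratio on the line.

VSWR ≈ 4.72

For a purely resistive load, VSWR = R_L/Z_0 or Z_0/R_L (whichever > 1) = 354/75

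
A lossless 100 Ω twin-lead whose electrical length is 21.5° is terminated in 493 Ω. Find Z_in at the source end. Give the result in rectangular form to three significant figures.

tan(βl) = tan(21.5°) = 0.394
Z_in = Z_0·(Z_L + jZ_0·tanβl)/(Z_0 + jZ_L·tanβl)
     = 100·(493 + j39.4)/(100 + j194)

Z_in ≈ 119 − j192 Ω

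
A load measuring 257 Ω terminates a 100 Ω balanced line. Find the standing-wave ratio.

VSWR ≈ 2.57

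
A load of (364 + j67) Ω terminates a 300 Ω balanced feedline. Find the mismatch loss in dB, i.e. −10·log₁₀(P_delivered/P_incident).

Γ = (64 + j67)/(664 + j67), |Γ| = 0.139
|Γ|² = 0.0193, so P_del/P_inc = 1 − |Γ|² = 0.981
ML = −10·log₁₀(1 − |Γ|²)

mismatch loss ≈ 0.0845 dB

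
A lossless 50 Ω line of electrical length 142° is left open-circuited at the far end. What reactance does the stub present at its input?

X_in ≈ 64 Ω (inductive)

tan(βl) = -0.781
For an open-circuited stub, Z_in = −jZ_0·cot(βl) = −jZ_0/tan(βl)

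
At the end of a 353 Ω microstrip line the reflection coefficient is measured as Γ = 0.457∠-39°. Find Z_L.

Z_L ≈ 560 − j407 Ω

Z_L = Z_0·(1 + Γ)/(1 − Γ) = 353·(1.36 − j0.288)/(0.645 + j0.288)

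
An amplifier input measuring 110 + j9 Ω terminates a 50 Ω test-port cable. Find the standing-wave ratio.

VSWR ≈ 2.22

Γ = (Z_L − Z_0)/(Z_L + Z_0) = (60 + j9)/(160 + j9)
|Γ| = 60.7/160 = 0.379
VSWR = (1 + |Γ|)/(1 − |Γ|) = 1.38/0.621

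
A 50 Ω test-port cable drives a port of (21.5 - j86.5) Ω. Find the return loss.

Γ = (-28.5 − j86.5)/(71.5 − j86.5), |Γ| = 0.812
RL = −20·log₁₀|Γ| = −20·log₁₀(0.812)

RL ≈ 1.81 dB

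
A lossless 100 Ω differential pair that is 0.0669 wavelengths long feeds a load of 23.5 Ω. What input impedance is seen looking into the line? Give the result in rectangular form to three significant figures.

Z_in ≈ 27.9 + j41.8 Ω

βl = 2π × 0.0669 = 24.1°
tan(βl) = tan(24.1°) = 0.447
Z_in = Z_0·(Z_L + jZ_0·tanβl)/(Z_0 + jZ_L·tanβl)
     = 100·(23.5 + j44.7)/(100 + j10.5)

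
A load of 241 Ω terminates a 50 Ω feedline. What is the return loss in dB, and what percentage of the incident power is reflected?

Γ = (241 − 50)/(241 + 50) = 0.656
RL = −20·log₁₀(0.656) = 3.66 dB
P_refl/P_inc = |Γ|² = 0.431

RL ≈ 3.66 dB; 43.1% of incident power reflected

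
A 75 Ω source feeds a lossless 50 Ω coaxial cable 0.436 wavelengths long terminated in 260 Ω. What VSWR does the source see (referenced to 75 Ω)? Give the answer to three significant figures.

βl = 2π × 0.436 = 157°
tan(βl) = -0.425
Z_in = Z_0·(Z_L + jZ_0·tanβl)/(Z_0 + jZ_L·tanβl) = 52.1 + j94 Ω
Γ_s = (Z_in − Z_s)/(Z_in + Z_s) = (-22.9 + j94)/(127 + j94), |Γ_s| = 0.612
VSWR = (1 + |Γ_s|)/(1 − |Γ_s|)

VSWR ≈ 4.15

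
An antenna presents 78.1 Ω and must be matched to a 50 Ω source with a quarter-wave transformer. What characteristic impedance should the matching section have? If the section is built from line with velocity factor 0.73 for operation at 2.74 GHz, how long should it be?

Z_qwt ≈ 62.5 Ω; length ≈ 2 cm

Z_qwt = √(Z_0·R_L) = √(50 × 78.1) = √3905
λ = 0.73·c/f = 0.0799 m, so l = λ/4 = 0.02 m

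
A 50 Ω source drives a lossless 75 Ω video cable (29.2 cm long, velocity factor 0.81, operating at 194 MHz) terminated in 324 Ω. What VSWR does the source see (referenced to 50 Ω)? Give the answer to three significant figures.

VSWR ≈ 2.92

λ = v/f = 0.81·c / 194 MHz = 1.25 m
βl = 2π·l/λ = 2π × 0.233 = 83.9°
tan(βl) = 9.39
Z_in = Z_0·(Z_L + jZ_0·tanβl)/(Z_0 + jZ_L·tanβl) = 17.5 − j7.55 Ω
Γ_s = (Z_in − Z_s)/(Z_in + Z_s) = (-32.5 − j7.55)/(67.5 − j7.55), |Γ_s| = 0.49
VSWR = (1 + |Γ_s|)/(1 − |Γ_s|)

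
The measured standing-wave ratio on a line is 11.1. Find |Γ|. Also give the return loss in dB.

|Γ| = (S − 1)/(S + 1) = (11.1 − 1)/(11.1 + 1) = 10.1/12.1
RL = −20·log₁₀|Γ| = −20·log₁₀(0.835)

|Γ| ≈ 0.835; return loss ≈ 1.57 dB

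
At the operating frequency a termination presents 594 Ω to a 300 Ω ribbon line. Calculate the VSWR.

Γ = (594 − 300)/(594 + 300) = 0.329
VSWR = (1 + 0.329)/(1 − 0.329)

VSWR ≈ 1.98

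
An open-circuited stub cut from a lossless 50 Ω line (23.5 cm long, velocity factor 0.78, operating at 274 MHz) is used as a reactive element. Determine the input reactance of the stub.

λ = v/f = 0.78·c / 274 MHz = 0.854 m
βl = 2π·l/λ = 2π × 0.275 = 99.1°
tan(βl) = -6.27
For an open-circuited stub, Z_in = −jZ_0·cot(βl) = −jZ_0/tan(βl)

X_in ≈ 7.97 Ω (inductive)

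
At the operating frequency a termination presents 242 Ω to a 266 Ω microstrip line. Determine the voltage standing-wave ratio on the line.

For a purely resistive load, VSWR = R_L/Z_0 or Z_0/R_L (whichever > 1) = 266/242

VSWR ≈ 1.1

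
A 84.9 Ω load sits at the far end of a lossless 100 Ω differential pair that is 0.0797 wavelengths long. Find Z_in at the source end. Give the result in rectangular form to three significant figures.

Z_in ≈ 90.7 + j12.6 Ω

βl = 2π × 0.0797 = 28.7°
tan(βl) = tan(28.7°) = 0.547
Z_in = Z_0·(Z_L + jZ_0·tanβl)/(Z_0 + jZ_L·tanβl)
     = 100·(84.9 + j54.7)/(100 + j46.5)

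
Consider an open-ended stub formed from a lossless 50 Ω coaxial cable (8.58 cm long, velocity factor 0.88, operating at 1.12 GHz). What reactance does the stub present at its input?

λ = v/f = 0.88·c / 1.12 GHz = 0.236 m
βl = 2π·l/λ = 2π × 0.364 = 131°
tan(βl) = -1.15
For an open-ended stub, Z_in = −jZ_0·cot(βl) = −jZ_0/tan(βl)

X_in ≈ 43.5 Ω (inductive)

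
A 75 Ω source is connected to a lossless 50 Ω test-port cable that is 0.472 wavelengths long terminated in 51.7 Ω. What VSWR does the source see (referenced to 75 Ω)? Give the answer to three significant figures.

VSWR ≈ 1.45

βl = 2π × 0.472 = 170°
tan(βl) = -0.178
Z_in = Z_0·(Z_L + jZ_0·tanβl)/(Z_0 + jZ_L·tanβl) = 51.6 + j0.595 Ω
Γ_s = (Z_in − Z_s)/(Z_in + Z_s) = (-23.4 + j0.595)/(127 + j0.595), |Γ_s| = 0.185
VSWR = (1 + |Γ_s|)/(1 − |Γ_s|)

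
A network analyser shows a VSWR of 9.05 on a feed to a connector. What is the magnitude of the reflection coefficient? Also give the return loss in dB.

|Γ| ≈ 0.801; return loss ≈ 1.93 dB

|Γ| = (S − 1)/(S + 1) = (9.05 − 1)/(9.05 + 1) = 8.05/10.1
RL = −20·log₁₀|Γ| = −20·log₁₀(0.801)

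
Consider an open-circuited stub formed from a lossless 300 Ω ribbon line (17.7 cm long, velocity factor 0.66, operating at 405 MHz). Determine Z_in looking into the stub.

Z_in ≈ +j255 Ω

λ = v/f = 0.66·c / 405 MHz = 0.489 m
βl = 2π·l/λ = 2π × 0.362 = 130°
tan(βl) = -1.18
For an open-circuited stub, Z_in = −jZ_0·cot(βl) = −jZ_0/tan(βl)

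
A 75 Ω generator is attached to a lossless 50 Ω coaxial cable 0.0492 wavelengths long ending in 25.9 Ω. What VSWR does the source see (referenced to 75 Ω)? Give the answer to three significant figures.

βl = 2π × 0.0492 = 17.7°
tan(βl) = 0.319
Z_in = Z_0·(Z_L + jZ_0·tanβl)/(Z_0 + jZ_L·tanβl) = 27.8 + j11.4 Ω
Γ_s = (Z_in − Z_s)/(Z_in + Z_s) = (-47.2 + j11.4)/(103 + j11.4), |Γ_s| = 0.47
VSWR = (1 + |Γ_s|)/(1 − |Γ_s|)

VSWR ≈ 2.77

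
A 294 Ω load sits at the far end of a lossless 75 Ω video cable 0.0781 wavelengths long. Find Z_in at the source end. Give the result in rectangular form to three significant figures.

βl = 2π × 0.0781 = 28.1°
tan(βl) = tan(28.1°) = 0.534
Z_in = Z_0·(Z_L + jZ_0·tanβl)/(Z_0 + jZ_L·tanβl)
     = 75·(294 + j40.1)/(75 + j157)

Z_in ≈ 70.2 − j107 Ω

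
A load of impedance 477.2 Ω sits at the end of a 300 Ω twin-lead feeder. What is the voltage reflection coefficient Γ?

Γ = (Z_L − Z_0)/(Z_L + Z_0) = (477.2 − 300)/(477.2 + 300) = 177.2/777.2

Γ = 0.228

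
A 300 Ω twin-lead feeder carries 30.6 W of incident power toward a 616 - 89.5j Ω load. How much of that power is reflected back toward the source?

|Γ| = |(316 − j89.5)/(916 − j89.5)| = 0.357
|Γ|² = 0.127
P_refl = |Γ|²·P_inc = 3.9 W, P_del = (1 − |Γ|²)·P_inc = 26.7 W

P_reflected ≈ 3.9 W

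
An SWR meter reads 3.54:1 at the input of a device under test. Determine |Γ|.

|Γ| ≈ 0.559

|Γ| = (S − 1)/(S + 1) = (3.54 − 1)/(3.54 + 1) = 2.54/4.54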